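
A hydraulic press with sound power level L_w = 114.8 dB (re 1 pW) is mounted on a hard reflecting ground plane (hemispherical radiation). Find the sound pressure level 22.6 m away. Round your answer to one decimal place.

The power spreads over a hemisphere of area 2π·r², so L_p = L_w − 10·log₁₀(2π·r²).
2π·r² = 3209 m², 10·log₁₀ of that is 35.064 dB.
L_p = 114.8 − 35.064 = 79.74 dB.

79.7 dB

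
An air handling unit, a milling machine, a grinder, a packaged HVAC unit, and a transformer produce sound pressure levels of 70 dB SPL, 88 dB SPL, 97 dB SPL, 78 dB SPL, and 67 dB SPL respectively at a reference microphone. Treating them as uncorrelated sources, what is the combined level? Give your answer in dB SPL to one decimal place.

97.6 dB SPL

Incoherent sources combine by intensity addition: L_total = 10·log₁₀(Σ 10^(L_i/10)).
Σ 10^(L/10) = 10^(70/10) + 10^(88/10) + 10^(97/10) + 10^(78/10) + 10^(67/10) = 5.721e+09.
L_total = 10·log₁₀(5.721e+09) = 97.57 dB SPL.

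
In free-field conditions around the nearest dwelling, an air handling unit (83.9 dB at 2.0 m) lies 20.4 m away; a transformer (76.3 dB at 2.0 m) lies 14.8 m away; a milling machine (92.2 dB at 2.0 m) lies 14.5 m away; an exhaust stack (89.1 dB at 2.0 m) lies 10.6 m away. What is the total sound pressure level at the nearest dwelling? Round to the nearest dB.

78 dB

Propagate each source to the receiver with L = L_ref − 20·log₁₀(r/r_ref), then add intensities.
air handling unit: 83.9 − 20·log₁₀(20.4/2.0) = 83.9 − 20.17 = 63.73 dB.
transformer: 76.3 − 20·log₁₀(14.8/2.0) = 76.3 − 17.38 = 58.92 dB.
milling machine: 92.2 − 20·log₁₀(14.5/2.0) = 92.2 − 17.21 = 74.99 dB.
exhaust stack: 89.1 − 20·log₁₀(10.6/2.0) = 89.1 − 14.49 = 74.61 dB.
Σ 10^(L/10) = 6.365e+07 → L_total = 10·log₁₀(6.365e+07) = 78.04 dB.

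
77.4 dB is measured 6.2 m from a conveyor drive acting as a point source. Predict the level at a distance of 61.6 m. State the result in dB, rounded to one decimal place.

57.5 dB

For a point source, L₂ = L₁ − 20·log₁₀(r₂/r₁).
L₂ = 77.4 − 20·log₁₀(61.6/6.2) = 77.4 − 19.944 = 57.46 dB.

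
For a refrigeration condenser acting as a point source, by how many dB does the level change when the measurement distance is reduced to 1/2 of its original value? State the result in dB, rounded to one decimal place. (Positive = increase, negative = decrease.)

A point source loses 6 dB per doubling of distance; generally ΔL = −20·log₁₀(r₂/r₁).
ΔL = −20·log₁₀(0.5) = +6.02 dB.

+6.0 dB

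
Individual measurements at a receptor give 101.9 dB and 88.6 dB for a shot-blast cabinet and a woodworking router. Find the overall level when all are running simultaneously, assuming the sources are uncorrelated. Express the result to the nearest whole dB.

102 dB

For uncorrelated sources the intensities add, so convert each level to linear form, sum, and take 10·log₁₀ of the total.
Σ 10^(L/10) = 10^(101.9/10) + 10^(88.6/10) = 1.621e+10.
L_total = 10·log₁₀(1.621e+10) = 102.10 dB.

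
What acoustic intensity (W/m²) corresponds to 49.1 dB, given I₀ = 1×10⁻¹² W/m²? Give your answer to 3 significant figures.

I = I₀·10^(L/10) = 10⁻¹² × 10^(49.1/10) = 10^(-7.090).

8.13e-08 W/m²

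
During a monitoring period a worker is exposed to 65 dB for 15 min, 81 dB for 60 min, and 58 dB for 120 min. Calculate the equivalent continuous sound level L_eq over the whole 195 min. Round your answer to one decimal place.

L_eq = 10·log₁₀[(1/T)·Σ tᵢ·10^(Lᵢ/10)] with T = 195 min.
Σ tᵢ·10^(Lᵢ/10) = 15·10^(65/10) + 60·10^(81/10) + 120·10^(58/10) = 7.677e+09.
L_eq = 10·log₁₀(7.677e+09/195) = 75.95 dB.

76.0 dB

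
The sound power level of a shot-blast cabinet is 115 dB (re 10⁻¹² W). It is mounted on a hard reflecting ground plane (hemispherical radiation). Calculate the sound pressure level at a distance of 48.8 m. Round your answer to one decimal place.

L_p = L_w − 10·log₁₀(2π·r²) with r = 48.8 m.
2π·r² = 1.496e+04 m², 10·log₁₀ of that is 41.750 dB.
L_p = 115 − 41.750 = 73.25 dB.

73.2 dB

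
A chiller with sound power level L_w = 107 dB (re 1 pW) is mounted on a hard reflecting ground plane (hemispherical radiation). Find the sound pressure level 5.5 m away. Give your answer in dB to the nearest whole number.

L_p = L_w − 10·log₁₀(2π·r²) with r = 5.5 m.
2π·r² = 190.1 m², 10·log₁₀ of that is 22.789 dB.
L_p = 107 − 22.789 = 84.21 dB.

84 dB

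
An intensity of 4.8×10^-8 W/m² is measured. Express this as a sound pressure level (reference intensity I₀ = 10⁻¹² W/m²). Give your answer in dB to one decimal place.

46.8 dB

L = 10·log₁₀(I/I₀) = 10·log₁₀(4.8×10^-8/10⁻¹²) = 10·log₁₀(4.8×10^4).
L = 10·(0.6812 + 4) = 46.81 dB.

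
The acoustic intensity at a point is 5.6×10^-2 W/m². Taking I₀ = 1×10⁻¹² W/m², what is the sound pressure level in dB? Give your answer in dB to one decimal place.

107.5 dB

L = 10·log₁₀(I/I₀) = 10·log₁₀(5.6×10^-2/10⁻¹²) = 10·log₁₀(5.6×10^10).
L = 10·(0.7482 + 10) = 107.48 dB.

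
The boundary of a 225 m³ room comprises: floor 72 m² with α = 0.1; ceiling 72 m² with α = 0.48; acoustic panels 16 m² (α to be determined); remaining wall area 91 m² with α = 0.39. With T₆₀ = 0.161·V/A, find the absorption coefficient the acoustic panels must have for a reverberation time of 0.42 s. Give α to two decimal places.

0.56

Required total absorption A = 0.161·225/0.42 = 86.25 m².
Absorption from the other surfaces = 72·0.1 + 72·0.48 + 91·0.39 = 77.25 m², so the acoustic panels must supply 9.00 m² over 16 m².
α = 9.00/16 = 0.562.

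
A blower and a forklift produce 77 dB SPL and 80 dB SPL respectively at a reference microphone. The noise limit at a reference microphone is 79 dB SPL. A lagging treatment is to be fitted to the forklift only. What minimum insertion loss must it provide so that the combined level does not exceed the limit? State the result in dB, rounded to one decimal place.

Everything except the forklift sums to 10^(77/10) = 5.012e+07 in linear terms, 77.00 dB SPL.
The limit corresponds to 10^(79/10) = 7.943e+07; subtracting the fixed part leaves 2.931e+07 for the forklift, i.e. 74.67 dB SPL.
So the forklift must be reduced from 80 to 74.67 dB SPL: IL = 5.33 dB.

5.3 dB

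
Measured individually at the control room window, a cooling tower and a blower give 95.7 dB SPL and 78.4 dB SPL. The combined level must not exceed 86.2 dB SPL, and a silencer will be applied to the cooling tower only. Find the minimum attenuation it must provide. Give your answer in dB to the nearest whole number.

Fixed contribution from the other source: Σ 10^(L/10) = 10^(78.4/10) = 6.918e+07 (78.40 dB SPL).
To meet 86.2 dB SPL overall, the treated cooling tower may contribute at most 10^(86.2/10) − 6.918e+07 = 3.477e+08, i.e. 85.41 dB SPL.
Required insertion loss = 95.7 − 85.41 = 10.29 dB.

10 dB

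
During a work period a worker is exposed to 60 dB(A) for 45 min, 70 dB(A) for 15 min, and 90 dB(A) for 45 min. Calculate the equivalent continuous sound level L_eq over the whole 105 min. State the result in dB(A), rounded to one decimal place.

The energy average is taken in the linear domain: L_eq = 10·log₁₀[(Σ tᵢ·10^(Lᵢ/10))/T], T = 105 min.
Σ tᵢ·10^(Lᵢ/10) = 45·10^(60/10) + 15·10^(70/10) + 45·10^(90/10) = 4.520e+10.
L_eq = 10·log₁₀(4.520e+10/105) = 86.34 dB(A).

86.3 dB(A)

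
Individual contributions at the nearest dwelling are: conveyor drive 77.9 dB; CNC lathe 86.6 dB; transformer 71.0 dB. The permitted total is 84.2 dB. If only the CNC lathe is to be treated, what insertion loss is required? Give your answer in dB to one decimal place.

3.8 dB

Everything except the CNC lathe sums to 10^(77.9/10) + 10^(71.0/10) = 7.425e+07 in linear terms, 78.71 dB.
To meet 84.2 dB overall, the treated CNC lathe may contribute at most 10^(84.2/10) − 7.425e+07 = 1.888e+08, i.e. 82.76 dB.
So the CNC lathe must be reduced from 86.6 to 82.76 dB: IL = 3.84 dB.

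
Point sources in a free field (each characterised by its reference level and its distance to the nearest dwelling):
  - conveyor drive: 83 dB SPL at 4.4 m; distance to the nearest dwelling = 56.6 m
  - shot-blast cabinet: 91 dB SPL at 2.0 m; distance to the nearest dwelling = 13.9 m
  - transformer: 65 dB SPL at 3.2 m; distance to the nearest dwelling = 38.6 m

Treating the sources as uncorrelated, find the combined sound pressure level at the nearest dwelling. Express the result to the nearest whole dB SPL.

74 dB SPL

Propagate each source to the receiver with L = L_ref − 20·log₁₀(r/r_ref), then add intensities.
conveyor drive: 83 − 20·log₁₀(56.6/4.4) = 83 − 22.19 = 60.81 dB SPL.
shot-blast cabinet: 91 − 20·log₁₀(13.9/2.0) = 91 − 16.84 = 74.16 dB SPL.
transformer: 65 − 20·log₁₀(38.6/3.2) = 65 − 21.63 = 43.37 dB SPL.
Σ 10^(L/10) = 2.729e+07 → L_total = 10·log₁₀(2.729e+07) = 74.36 dB SPL.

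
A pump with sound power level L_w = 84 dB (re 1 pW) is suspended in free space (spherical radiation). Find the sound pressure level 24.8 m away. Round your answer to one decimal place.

45.1 dB

L_p = L_w − 10·log₁₀(4π·r²) with r = 24.8 m.
4π·r² = 7729 m², 10·log₁₀ of that is 38.881 dB.
L_p = 84 − 38.881 = 45.12 dB.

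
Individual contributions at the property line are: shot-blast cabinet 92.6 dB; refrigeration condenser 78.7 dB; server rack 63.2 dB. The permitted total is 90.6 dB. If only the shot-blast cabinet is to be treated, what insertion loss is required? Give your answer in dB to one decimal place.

Everything except the shot-blast cabinet sums to 10^(78.7/10) + 10^(63.2/10) = 7.622e+07 in linear terms, 78.82 dB.
To meet 90.6 dB overall, the treated shot-blast cabinet may contribute at most 10^(90.6/10) − 7.622e+07 = 1.072e+09, i.e. 90.30 dB.
So the shot-blast cabinet must be reduced from 92.6 to 90.30 dB: IL = 2.30 dB.

2.3 dB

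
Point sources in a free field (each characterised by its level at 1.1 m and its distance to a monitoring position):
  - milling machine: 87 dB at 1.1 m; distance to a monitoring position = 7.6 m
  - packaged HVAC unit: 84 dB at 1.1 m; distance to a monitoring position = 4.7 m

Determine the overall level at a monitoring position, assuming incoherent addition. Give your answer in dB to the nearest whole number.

First find each source's level at the receiver (point-source: −20·log₁₀(r/r_ref)), then combine on an intensity basis.
milling machine: 87 − 20·log₁₀(7.6/1.1) = 87 − 16.79 = 70.21 dB.
packaged HVAC unit: 84 − 20·log₁₀(4.7/1.1) = 84 − 12.61 = 71.39 dB.
Σ 10^(L/10) = 2.426e+07 → L_total = 10·log₁₀(2.426e+07) = 73.85 dB.

74 dB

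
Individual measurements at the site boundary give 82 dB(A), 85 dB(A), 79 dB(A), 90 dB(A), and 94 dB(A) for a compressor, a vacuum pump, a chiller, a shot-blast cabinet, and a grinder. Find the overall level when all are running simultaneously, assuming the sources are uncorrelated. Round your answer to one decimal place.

96.1 dB(A)

Incoherent sources combine by intensity addition: L_total = 10·log₁₀(Σ 10^(L_i/10)).
Σ 10^(L/10) = 10^(82/10) + 10^(85/10) + 10^(79/10) + 10^(90/10) + 10^(94/10) = 4.066e+09.
L_total = 10·log₁₀(4.066e+09) = 96.09 dB(A).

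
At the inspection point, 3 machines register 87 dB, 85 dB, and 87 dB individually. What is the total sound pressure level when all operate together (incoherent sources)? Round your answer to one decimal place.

For uncorrelated sources the intensities add, so convert each level to linear form, sum, and take 10·log₁₀ of the total.
Σ 10^(L/10) = 10^(87/10) + 10^(85/10) + 10^(87/10) = 1.319e+09.
L_total = 10·log₁₀(1.319e+09) = 91.20 dB.

91.2 dB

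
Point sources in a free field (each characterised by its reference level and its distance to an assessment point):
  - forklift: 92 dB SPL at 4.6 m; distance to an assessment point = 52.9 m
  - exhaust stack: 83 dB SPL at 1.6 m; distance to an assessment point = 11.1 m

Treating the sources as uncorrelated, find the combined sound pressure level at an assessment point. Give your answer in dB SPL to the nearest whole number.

72 dB SPL

Apply inverse-square spreading to bring every level to the receiver, then sum 10^(L/10).
forklift: 92 − 20·log₁₀(52.9/4.6) = 92 − 21.21 = 70.79 dB SPL.
exhaust stack: 83 − 20·log₁₀(11.1/1.6) = 83 − 16.82 = 66.18 dB SPL.
Σ 10^(L/10) = 1.613e+07 → L_total = 10·log₁₀(1.613e+07) = 72.08 dB SPL.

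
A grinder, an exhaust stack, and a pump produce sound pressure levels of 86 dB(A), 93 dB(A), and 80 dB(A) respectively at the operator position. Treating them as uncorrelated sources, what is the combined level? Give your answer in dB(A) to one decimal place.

94.0 dB(A)

For uncorrelated sources the intensities add, so convert each level to linear form, sum, and take 10·log₁₀ of the total.
Σ 10^(L/10) = 10^(86/10) + 10^(93/10) + 10^(80/10) = 2.493e+09.
L_total = 10·log₁₀(2.493e+09) = 93.97 dB(A).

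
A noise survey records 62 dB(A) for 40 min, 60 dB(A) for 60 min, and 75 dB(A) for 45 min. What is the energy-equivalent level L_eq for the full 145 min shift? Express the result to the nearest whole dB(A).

L_eq = 10·log₁₀[(1/T)·Σ tᵢ·10^(Lᵢ/10)] with T = 145 min.
Σ tᵢ·10^(Lᵢ/10) = 40·10^(62/10) + 60·10^(60/10) + 45·10^(75/10) = 1.546e+09.
L_eq = 10·log₁₀(1.546e+09/145) = 70.28 dB(A).

70 dB(A)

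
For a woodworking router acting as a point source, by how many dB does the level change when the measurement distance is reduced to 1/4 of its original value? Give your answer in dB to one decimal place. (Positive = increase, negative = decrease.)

With spherical spreading the level changes by −20·log₁₀(r₂/r₁).
ΔL = −20·log₁₀(0.25) = +12.04 dB.

+12.0 dB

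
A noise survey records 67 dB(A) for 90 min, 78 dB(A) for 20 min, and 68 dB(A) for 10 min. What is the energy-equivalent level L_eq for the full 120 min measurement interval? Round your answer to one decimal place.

Weight each interval's intensity by its duration and average over T = 120 min:
Σ tᵢ·10^(Lᵢ/10) = 90·10^(67/10) + 20·10^(78/10) + 10·10^(68/10) = 1.776e+09.
L_eq = 10·log₁₀(1.776e+09/120) = 71.70 dB(A).

71.7 dB(A)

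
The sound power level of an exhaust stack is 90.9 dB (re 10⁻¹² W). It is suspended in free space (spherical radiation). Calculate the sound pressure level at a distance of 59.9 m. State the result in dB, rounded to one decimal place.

44.4 dB

L_p = L_w − 10·log₁₀(4π·r²) with r = 59.9 m.
4π·r² = 4.509e+04 m², 10·log₁₀ of that is 46.541 dB.
L_p = 90.9 − 46.541 = 44.36 dB.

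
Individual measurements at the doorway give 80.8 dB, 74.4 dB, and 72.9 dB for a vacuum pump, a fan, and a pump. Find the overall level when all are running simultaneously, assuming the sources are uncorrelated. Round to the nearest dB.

For uncorrelated sources the intensities add, so convert each level to linear form, sum, and take 10·log₁₀ of the total.
Σ 10^(L/10) = 10^(80.8/10) + 10^(74.4/10) + 10^(72.9/10) = 1.673e+08.
L_total = 10·log₁₀(1.673e+08) = 82.23 dB.

82 dB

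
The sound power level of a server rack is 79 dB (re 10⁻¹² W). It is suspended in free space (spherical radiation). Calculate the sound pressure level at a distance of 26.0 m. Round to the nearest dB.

40 dB

L_p = L_w − 10·log₁₀(4π·r²) with r = 26.0 m.
4π·r² = 8495 m², 10·log₁₀ of that is 39.292 dB.
L_p = 79 − 39.292 = 39.71 dB.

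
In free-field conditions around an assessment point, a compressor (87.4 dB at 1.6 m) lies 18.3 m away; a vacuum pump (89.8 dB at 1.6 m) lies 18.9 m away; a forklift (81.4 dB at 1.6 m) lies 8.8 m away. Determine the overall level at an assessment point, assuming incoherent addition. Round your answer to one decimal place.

71.9 dB

Propagate each source to the receiver with L = L_ref − 20·log₁₀(r/r_ref), then add intensities.
compressor: 87.4 − 20·log₁₀(18.3/1.6) = 87.4 − 21.17 = 66.23 dB.
vacuum pump: 89.8 − 20·log₁₀(18.9/1.6) = 89.8 − 21.45 = 68.35 dB.
forklift: 81.4 − 20·log₁₀(8.8/1.6) = 81.4 − 14.81 = 66.59 dB.
Σ 10^(L/10) = 1.561e+07 → L_total = 10·log₁₀(1.561e+07) = 71.93 dB.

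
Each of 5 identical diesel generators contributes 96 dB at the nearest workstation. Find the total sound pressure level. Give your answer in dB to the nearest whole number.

103 dB

N identical incoherent sources raise the level by 10·log₁₀ N.
L_total = 96 + 10·log₁₀(5) = 96 + 6.990 = 102.99 dB.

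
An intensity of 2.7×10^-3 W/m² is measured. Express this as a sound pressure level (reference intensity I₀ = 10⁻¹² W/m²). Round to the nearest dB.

I/I₀ = 2.7×10^-3/10⁻¹² = 2.7×10^9, and L = 10·log₁₀(I/I₀).
L = 10·(0.4314 + 9) = 94.31 dB.

94 dB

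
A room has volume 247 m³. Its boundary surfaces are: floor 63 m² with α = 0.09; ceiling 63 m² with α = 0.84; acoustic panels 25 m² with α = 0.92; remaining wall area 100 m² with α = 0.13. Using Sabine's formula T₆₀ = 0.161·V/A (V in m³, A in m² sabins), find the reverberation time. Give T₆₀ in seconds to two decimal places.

0.42 s

Summing Sᵢαᵢ: 63·0.09 + 63·0.84 + 25·0.92 + 100·0.13 = 94.59 m².
T₆₀ = 0.161 × 247 / 94.59 = 0.420 s.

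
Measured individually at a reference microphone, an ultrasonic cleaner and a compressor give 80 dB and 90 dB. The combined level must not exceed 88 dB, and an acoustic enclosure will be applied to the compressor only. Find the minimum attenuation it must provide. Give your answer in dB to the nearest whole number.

Everything except the compressor sums to 10^(80/10) = 1.000e+08 in linear terms, 80.00 dB.
The limit corresponds to 10^(88/10) = 6.310e+08; subtracting the fixed part leaves 5.310e+08 for the compressor, i.e. 87.25 dB.
Required insertion loss = 90 − 87.25 = 2.75 dB.

3 dB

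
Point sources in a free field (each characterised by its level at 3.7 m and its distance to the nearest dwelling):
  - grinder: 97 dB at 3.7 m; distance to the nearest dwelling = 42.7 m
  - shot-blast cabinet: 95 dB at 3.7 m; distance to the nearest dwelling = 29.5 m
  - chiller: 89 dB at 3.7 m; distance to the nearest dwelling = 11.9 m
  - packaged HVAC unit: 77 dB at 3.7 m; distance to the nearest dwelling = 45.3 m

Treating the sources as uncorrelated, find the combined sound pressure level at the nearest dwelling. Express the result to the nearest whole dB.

Apply inverse-square spreading to bring every level to the receiver, then sum 10^(L/10).
grinder: 97 − 20·log₁₀(42.7/3.7) = 97 − 21.24 = 75.76 dB.
shot-blast cabinet: 95 − 20·log₁₀(29.5/3.7) = 95 − 18.03 = 76.97 dB.
chiller: 89 − 20·log₁₀(11.9/3.7) = 89 − 10.15 = 78.85 dB.
packaged HVAC unit: 77 − 20·log₁₀(45.3/3.7) = 77 − 21.76 = 55.24 dB.
Σ 10^(L/10) = 1.645e+08 → L_total = 10·log₁₀(1.645e+08) = 82.16 dB.

82 dB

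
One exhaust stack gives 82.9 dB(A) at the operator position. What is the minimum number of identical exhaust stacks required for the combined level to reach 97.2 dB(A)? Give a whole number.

27

N identical sources give L₁ + 10·log₁₀ N, so require 10·log₁₀ N ≥ 97.2 − 82.9 = 14.3 dB.
N ≥ 10^(14.3/10) = 26.915, so N = 27.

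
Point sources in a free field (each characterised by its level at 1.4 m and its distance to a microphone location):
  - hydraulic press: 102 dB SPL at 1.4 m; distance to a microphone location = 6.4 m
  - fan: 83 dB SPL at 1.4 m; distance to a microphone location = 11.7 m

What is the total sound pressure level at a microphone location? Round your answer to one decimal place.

88.8 dB SPL

Apply inverse-square spreading to bring every level to the receiver, then sum 10^(L/10).
hydraulic press: 102 − 20·log₁₀(6.4/1.4) = 102 − 13.20 = 88.80 dB SPL.
fan: 83 − 20·log₁₀(11.7/1.4) = 83 − 18.44 = 64.56 dB SPL.
Σ 10^(L/10) = 7.613e+08 → L_total = 10·log₁₀(7.613e+08) = 88.82 dB SPL.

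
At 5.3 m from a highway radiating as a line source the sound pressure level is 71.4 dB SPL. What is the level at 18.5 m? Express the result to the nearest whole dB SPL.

For a line source, L₂ = L₁ − 10·log₁₀(r₂/r₁).
L₂ = 71.4 − 10·log₁₀(18.5/5.3) = 71.4 − 5.429 = 65.97 dB SPL.

66 dB SPL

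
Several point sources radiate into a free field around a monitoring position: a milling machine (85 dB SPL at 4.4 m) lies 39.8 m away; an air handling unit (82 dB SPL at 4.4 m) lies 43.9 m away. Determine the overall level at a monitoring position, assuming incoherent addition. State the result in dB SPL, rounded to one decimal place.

Apply inverse-square spreading to bring every level to the receiver, then sum 10^(L/10).
milling machine: 85 − 20·log₁₀(39.8/4.4) = 85 − 19.13 = 65.87 dB SPL.
air handling unit: 82 − 20·log₁₀(43.9/4.4) = 82 − 19.98 = 62.02 dB SPL.
Σ 10^(L/10) = 5.457e+06 → L_total = 10·log₁₀(5.457e+06) = 67.37 dB SPL.

67.4 dB SPL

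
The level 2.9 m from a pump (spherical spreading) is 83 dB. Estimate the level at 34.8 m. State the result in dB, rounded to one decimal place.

For a point source, L₂ = L₁ − 20·log₁₀(r₂/r₁).
L₂ = 83 − 20·log₁₀(34.8/2.9) = 83 − 21.584 = 61.42 dB.

61.4 dB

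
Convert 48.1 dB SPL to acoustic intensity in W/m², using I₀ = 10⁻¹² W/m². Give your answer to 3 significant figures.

I/I₀ = 10^(48.1/10) = 6.457e+04, so I = 6.457e+04 × 10⁻¹² W/m².

6.46e-08 W/m²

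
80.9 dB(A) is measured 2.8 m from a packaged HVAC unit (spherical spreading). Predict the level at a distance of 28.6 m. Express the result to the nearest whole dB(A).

Spherical spreading from a point source gives a 20·log₁₀(r₂/r₁) drop.
L₂ = 80.9 − 20·log₁₀(28.6/2.8) = 80.9 − 20.184 = 60.72 dB(A).

61 dB(A)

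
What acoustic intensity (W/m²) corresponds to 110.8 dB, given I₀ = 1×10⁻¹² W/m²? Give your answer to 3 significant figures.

L = 10·log₁₀(I/I₀) ⇒ I = I₀·10^(L/10) = 10⁻¹² × 10^11.08.

0.120 W/m²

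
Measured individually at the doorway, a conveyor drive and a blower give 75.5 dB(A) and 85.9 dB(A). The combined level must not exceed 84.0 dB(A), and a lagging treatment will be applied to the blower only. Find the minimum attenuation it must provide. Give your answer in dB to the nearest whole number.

The untreated sources together contribute 10^(75.5/10) = 3.548e+07, i.e. 75.50 dB(A).
To meet 84.0 dB(A) overall, the treated blower may contribute at most 10^(84.0/10) − 3.548e+07 = 2.157e+08, i.e. 83.34 dB(A).
Required insertion loss = 85.9 − 83.34 = 2.56 dB.

3 dB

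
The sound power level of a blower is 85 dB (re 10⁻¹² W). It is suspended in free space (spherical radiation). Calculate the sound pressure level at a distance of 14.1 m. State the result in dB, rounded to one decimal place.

51.0 dB

The power spreads over a sphere of area 4π·r², so L_p = L_w − 10·log₁₀(4π·r²).
4π·r² = 2498 m², 10·log₁₀ of that is 33.976 dB.
L_p = 85 − 33.976 = 51.02 dB.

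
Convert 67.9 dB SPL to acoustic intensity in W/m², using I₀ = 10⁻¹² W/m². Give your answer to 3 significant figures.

L = 10·log₁₀(I/I₀) ⇒ I = I₀·10^(L/10) = 10⁻¹² × 10^6.79.

6.17e-06 W/m²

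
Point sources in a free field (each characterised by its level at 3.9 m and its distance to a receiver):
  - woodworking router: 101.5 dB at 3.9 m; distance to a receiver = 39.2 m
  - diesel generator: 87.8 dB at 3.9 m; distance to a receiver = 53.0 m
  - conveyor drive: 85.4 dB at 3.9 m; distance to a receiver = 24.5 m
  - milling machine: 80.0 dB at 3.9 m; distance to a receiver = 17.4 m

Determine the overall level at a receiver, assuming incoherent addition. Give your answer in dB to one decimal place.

First find each source's level at the receiver (point-source: −20·log₁₀(r/r_ref)), then combine on an intensity basis.
woodworking router: 101.5 − 20·log₁₀(39.2/3.9) = 101.5 − 20.04 = 81.46 dB.
diesel generator: 87.8 − 20·log₁₀(53.0/3.9) = 87.8 − 22.66 = 65.14 dB.
conveyor drive: 85.4 − 20·log₁₀(24.5/3.9) = 85.4 − 15.96 = 69.44 dB.
milling machine: 80.0 − 20·log₁₀(17.4/3.9) = 80.0 − 12.99 = 67.01 dB.
Σ 10^(L/10) = 1.569e+08 → L_total = 10·log₁₀(1.569e+08) = 81.96 dB.

82.0 dB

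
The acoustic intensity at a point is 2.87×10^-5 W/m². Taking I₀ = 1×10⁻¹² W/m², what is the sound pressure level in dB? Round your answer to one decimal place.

74.6 dB

Dividing by I₀ shifts the exponent by 12: I/I₀ = 2.87×10^7.
L = 10·(0.4579 + 7) = 74.58 dB.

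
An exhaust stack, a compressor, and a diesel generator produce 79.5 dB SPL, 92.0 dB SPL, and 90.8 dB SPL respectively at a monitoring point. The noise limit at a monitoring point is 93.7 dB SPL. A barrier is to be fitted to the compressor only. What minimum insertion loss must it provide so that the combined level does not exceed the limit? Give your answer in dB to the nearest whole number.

The untreated sources together contribute 10^(79.5/10) + 10^(90.8/10) = 1.291e+09, i.e. 91.11 dB SPL.
To meet 93.7 dB SPL overall, the treated compressor may contribute at most 10^(93.7/10) − 1.291e+09 = 1.053e+09, i.e. 90.22 dB SPL.
Required insertion loss = 92.0 − 90.22 = 1.78 dB.

2 dB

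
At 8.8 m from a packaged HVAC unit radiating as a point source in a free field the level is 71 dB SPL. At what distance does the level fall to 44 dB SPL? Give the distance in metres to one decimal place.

Point-source spreading drops the level by 20·log₁₀(r₂/r₁); inverting, r₂/r₁ = 10^(ΔL/20).
r₂ = 8.8·10^((71−44)/20) = 8.8·10^(27.0/20) = 197.01 m.

197.0 m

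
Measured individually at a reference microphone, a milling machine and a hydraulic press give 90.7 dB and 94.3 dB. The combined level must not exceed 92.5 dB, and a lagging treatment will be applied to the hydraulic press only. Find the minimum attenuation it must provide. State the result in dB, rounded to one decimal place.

Fixed contribution from the other source: Σ 10^(L/10) = 10^(90.7/10) = 1.175e+09 (90.70 dB).
To meet 92.5 dB overall, the treated hydraulic press may contribute at most 10^(92.5/10) − 1.175e+09 = 6.034e+08, i.e. 87.81 dB.
So the hydraulic press must be reduced from 94.3 to 87.81 dB: IL = 6.49 dB.

6.5 dB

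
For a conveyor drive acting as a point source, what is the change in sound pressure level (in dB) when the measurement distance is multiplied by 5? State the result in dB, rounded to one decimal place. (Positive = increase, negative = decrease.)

With spherical spreading the level changes by −20·log₁₀(r₂/r₁).
ΔL = −20·log₁₀(5) = -13.98 dB.

-14.0 dB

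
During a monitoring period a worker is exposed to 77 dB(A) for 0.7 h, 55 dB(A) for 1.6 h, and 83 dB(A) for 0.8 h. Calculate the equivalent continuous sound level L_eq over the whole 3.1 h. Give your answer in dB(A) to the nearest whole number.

78 dB(A)

Weight each interval's intensity by its duration and average over T = 3.1 h:
Σ tᵢ·10^(Lᵢ/10) = 0.7·10^(77/10) + 1.6·10^(55/10) + 0.8·10^(83/10) = 1.952e+08.
L_eq = 10·log₁₀(1.952e+08/3.1) = 77.99 dB(A).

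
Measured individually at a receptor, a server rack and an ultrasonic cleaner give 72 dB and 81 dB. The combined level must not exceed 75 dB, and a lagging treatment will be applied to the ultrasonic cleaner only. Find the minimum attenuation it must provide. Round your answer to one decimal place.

Everything except the ultrasonic cleaner sums to 10^(72/10) = 1.585e+07 in linear terms, 72.00 dB.
The limit corresponds to 10^(75/10) = 3.162e+07; subtracting the fixed part leaves 1.577e+07 for the ultrasonic cleaner, i.e. 71.98 dB.
So the ultrasonic cleaner must be reduced from 81 to 71.98 dB: IL = 9.02 dB.

9.0 dB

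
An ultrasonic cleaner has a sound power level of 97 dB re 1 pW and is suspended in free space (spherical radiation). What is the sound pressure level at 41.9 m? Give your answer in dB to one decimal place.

L_p = L_w − 10·log₁₀(4π·r²) with r = 41.9 m.
4π·r² = 2.206e+04 m², 10·log₁₀ of that is 43.436 dB.
L_p = 97 − 43.436 = 53.56 dB.

53.6 dB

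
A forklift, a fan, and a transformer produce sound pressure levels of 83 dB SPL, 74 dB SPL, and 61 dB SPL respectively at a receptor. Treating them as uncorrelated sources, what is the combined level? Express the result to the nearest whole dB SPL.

84 dB SPL

For uncorrelated sources the intensities add, so convert each level to linear form, sum, and take 10·log₁₀ of the total.
Σ 10^(L/10) = 10^(83/10) + 10^(74/10) + 10^(61/10) = 2.259e+08.
L_total = 10·log₁₀(2.259e+08) = 83.54 dB SPL.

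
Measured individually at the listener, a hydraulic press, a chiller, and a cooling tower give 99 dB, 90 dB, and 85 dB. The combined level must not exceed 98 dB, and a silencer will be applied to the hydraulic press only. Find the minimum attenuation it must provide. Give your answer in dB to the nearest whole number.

Everything except the hydraulic press sums to 10^(90/10) + 10^(85/10) = 1.316e+09 in linear terms, 91.19 dB.
The limit corresponds to 10^(98/10) = 6.310e+09; subtracting the fixed part leaves 4.993e+09 for the hydraulic press, i.e. 96.98 dB.
So the hydraulic press must be reduced from 99 to 96.98 dB: IL = 2.02 dB.

2 dB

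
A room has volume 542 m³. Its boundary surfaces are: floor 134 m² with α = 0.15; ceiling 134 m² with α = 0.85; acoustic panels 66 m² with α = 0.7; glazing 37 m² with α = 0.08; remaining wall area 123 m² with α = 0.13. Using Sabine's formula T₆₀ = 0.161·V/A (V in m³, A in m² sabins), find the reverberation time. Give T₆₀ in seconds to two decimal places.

Total absorption A = 134·0.15 + 134·0.85 + 66·0.7 + 37·0.08 + 123·0.13 = 199.15 m² sabins.
T₆₀ = 0.161 × 542 / 199.15 = 0.438 s.

0.44 s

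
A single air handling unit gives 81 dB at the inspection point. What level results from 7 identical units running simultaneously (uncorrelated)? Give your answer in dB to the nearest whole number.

89 dB

L_total = L₁ + 10·log₁₀ N for N identical incoherent sources.
L_total = 81 + 10·log₁₀(7) = 81 + 8.451 = 89.45 dB.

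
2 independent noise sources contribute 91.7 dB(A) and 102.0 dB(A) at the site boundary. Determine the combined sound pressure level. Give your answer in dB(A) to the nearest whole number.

For uncorrelated sources the intensities add, so convert each level to linear form, sum, and take 10·log₁₀ of the total.
Σ 10^(L/10) = 10^(91.7/10) + 10^(102.0/10) = 1.733e+10.
L_total = 10·log₁₀(1.733e+10) = 102.39 dB(A).

102 dB(A)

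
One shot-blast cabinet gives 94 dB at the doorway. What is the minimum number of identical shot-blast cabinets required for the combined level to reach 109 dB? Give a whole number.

32

Need L₁ + 10·log₁₀ N ≥ 109, i.e. log₁₀ N ≥ 1.50.
N ≥ 10^(15.0/10) = 31.623, so N = 32.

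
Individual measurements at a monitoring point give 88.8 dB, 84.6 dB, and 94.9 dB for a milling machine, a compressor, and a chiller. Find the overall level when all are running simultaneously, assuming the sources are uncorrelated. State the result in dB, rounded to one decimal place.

For uncorrelated sources the intensities add, so convert each level to linear form, sum, and take 10·log₁₀ of the total.
Σ 10^(L/10) = 10^(88.8/10) + 10^(84.6/10) + 10^(94.9/10) = 4.137e+09.
L_total = 10·log₁₀(4.137e+09) = 96.17 dB.

96.2 dB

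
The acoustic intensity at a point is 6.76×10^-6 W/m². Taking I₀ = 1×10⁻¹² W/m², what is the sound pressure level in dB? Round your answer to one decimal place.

Dividing by I₀ shifts the exponent by 12: I/I₀ = 6.76×10^6.
L = 10·(0.8299 + 6) = 68.30 dB.

68.3 dB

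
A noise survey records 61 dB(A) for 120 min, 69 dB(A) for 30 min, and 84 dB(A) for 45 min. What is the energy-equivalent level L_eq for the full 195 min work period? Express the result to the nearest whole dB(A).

78 dB(A)

The energy average is taken in the linear domain: L_eq = 10·log₁₀[(Σ tᵢ·10^(Lᵢ/10))/T], T = 195 min.
Σ tᵢ·10^(Lᵢ/10) = 120·10^(61/10) + 30·10^(69/10) + 45·10^(84/10) = 1.169e+10.
L_eq = 10·log₁₀(1.169e+10/195) = 77.78 dB(A).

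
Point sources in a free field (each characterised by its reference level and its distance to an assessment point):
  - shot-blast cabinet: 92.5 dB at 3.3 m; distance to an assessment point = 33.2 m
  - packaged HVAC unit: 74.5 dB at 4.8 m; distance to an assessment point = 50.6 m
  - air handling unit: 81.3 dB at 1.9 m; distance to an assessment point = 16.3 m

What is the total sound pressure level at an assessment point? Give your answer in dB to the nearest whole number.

73 dB

First find each source's level at the receiver (point-source: −20·log₁₀(r/r_ref)), then combine on an intensity basis.
shot-blast cabinet: 92.5 − 20·log₁₀(33.2/3.3) = 92.5 − 20.05 = 72.45 dB.
packaged HVAC unit: 74.5 − 20·log₁₀(50.6/4.8) = 74.5 − 20.46 = 54.04 dB.
air handling unit: 81.3 − 20·log₁₀(16.3/1.9) = 81.3 − 18.67 = 62.63 dB.
Σ 10^(L/10) = 1.966e+07 → L_total = 10·log₁₀(1.966e+07) = 72.93 dB.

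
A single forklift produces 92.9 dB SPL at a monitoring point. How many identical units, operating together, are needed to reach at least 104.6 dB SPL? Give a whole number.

N identical sources give L₁ + 10·log₁₀ N, so require 10·log₁₀ N ≥ 104.6 − 92.9 = 11.7 dB.
N ≥ 10^(11.7/10) = 14.791, so N = 15.

15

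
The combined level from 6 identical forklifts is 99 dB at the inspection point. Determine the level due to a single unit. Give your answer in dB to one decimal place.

91.2 dB

6 equal contributions raise the level by 10·log₁₀ 6 = 7.782 dB, so each unit alone gives 99 − 7.782.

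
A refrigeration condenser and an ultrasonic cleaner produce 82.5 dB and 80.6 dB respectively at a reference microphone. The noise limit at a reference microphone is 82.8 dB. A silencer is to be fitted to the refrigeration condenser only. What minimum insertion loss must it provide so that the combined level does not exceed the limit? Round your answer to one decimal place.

The untreated sources together contribute 10^(80.6/10) = 1.148e+08, i.e. 80.60 dB.
To meet 82.8 dB overall, the treated refrigeration condenser may contribute at most 10^(82.8/10) − 1.148e+08 = 7.573e+07, i.e. 78.79 dB.
Required insertion loss = 82.5 − 78.79 = 3.71 dB.

3.7 dB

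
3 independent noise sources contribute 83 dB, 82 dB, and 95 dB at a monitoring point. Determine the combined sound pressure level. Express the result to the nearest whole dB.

95 dB

For uncorrelated sources the intensities add, so convert each level to linear form, sum, and take 10·log₁₀ of the total.
Σ 10^(L/10) = 10^(83/10) + 10^(82/10) + 10^(95/10) = 3.520e+09.
L_total = 10·log₁₀(3.520e+09) = 95.47 dB.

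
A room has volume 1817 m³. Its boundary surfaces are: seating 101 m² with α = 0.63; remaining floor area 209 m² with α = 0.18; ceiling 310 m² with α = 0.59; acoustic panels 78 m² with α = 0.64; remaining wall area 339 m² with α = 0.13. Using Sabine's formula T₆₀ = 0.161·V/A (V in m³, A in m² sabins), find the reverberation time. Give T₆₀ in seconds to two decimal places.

A = Σ Sᵢαᵢ = 101·0.63 + 209·0.18 + 310·0.59 + 78·0.64 + 339·0.13 = 378.14 m².
T₆₀ = 0.161·V/A = 0.161·1817/378.14 = 0.774 s.

0.77 s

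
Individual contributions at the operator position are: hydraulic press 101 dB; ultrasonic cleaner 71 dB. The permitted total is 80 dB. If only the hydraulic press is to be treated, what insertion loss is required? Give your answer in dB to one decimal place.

Everything except the hydraulic press sums to 10^(71/10) = 1.259e+07 in linear terms, 71.00 dB.
To meet 80 dB overall, the treated hydraulic press may contribute at most 10^(80/10) − 1.259e+07 = 8.741e+07, i.e. 79.42 dB.
So the hydraulic press must be reduced from 101 to 79.42 dB: IL = 21.58 dB.

21.6 dB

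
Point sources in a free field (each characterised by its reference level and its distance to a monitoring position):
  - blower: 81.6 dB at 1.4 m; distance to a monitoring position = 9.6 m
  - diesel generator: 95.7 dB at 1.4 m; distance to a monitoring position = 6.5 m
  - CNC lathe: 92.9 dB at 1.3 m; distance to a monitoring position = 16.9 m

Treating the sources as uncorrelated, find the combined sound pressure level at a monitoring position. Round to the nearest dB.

Apply inverse-square spreading to bring every level to the receiver, then sum 10^(L/10).
blower: 81.6 − 20·log₁₀(9.6/1.4) = 81.6 − 16.72 = 64.88 dB.
diesel generator: 95.7 − 20·log₁₀(6.5/1.4) = 95.7 − 13.34 = 82.36 dB.
CNC lathe: 92.9 − 20·log₁₀(16.9/1.3) = 92.9 − 22.28 = 70.62 dB.
Σ 10^(L/10) = 1.870e+08 → L_total = 10·log₁₀(1.870e+08) = 82.72 dB.

83 dB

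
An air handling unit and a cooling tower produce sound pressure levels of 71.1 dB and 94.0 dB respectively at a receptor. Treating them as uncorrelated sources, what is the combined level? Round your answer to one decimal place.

94.0 dB

Incoherent sources combine by intensity addition: L_total = 10·log₁₀(Σ 10^(L_i/10)).
Σ 10^(L/10) = 10^(71.1/10) + 10^(94.0/10) = 2.525e+09.
L_total = 10·log₁₀(2.525e+09) = 94.02 dB.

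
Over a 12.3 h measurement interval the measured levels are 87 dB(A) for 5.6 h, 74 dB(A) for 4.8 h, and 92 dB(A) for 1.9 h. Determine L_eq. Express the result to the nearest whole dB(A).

87 dB(A)

The energy average is taken in the linear domain: L_eq = 10·log₁₀[(Σ tᵢ·10^(Lᵢ/10))/T], T = 12.3 h.
Σ tᵢ·10^(Lᵢ/10) = 5.6·10^(87/10) + 4.8·10^(74/10) + 1.9·10^(92/10) = 5.939e+09.
L_eq = 10·log₁₀(5.939e+09/12.3) = 86.84 dB(A).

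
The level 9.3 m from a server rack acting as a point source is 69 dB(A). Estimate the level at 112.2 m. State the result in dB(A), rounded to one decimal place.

47.4 dB(A)

Point-source attenuation: ΔL = 20·log₁₀(r₂/r₁) = 20·log₁₀(112.2/9.3) = 21.630 dB.
L₂ = 69 − 20·log₁₀(112.2/9.3) = 69 − 21.630 = 47.37 dB(A).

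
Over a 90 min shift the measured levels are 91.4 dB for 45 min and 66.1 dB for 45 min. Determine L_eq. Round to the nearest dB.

The energy average is taken in the linear domain: L_eq = 10·log₁₀[(Σ tᵢ·10^(Lᵢ/10))/T], T = 90 min.
Σ tᵢ·10^(Lᵢ/10) = 45·10^(91.4/10) + 45·10^(66.1/10) = 6.230e+10.
L_eq = 10·log₁₀(6.230e+10/90) = 88.40 dB.

88 dB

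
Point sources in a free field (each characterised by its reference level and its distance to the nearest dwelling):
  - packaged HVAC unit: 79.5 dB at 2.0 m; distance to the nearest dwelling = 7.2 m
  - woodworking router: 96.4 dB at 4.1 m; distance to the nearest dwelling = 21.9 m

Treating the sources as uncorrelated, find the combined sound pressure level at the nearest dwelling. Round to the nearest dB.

Propagate each source to the receiver with L = L_ref − 20·log₁₀(r/r_ref), then add intensities.
packaged HVAC unit: 79.5 − 20·log₁₀(7.2/2.0) = 79.5 − 11.13 = 68.37 dB.
woodworking router: 96.4 − 20·log₁₀(21.9/4.1) = 96.4 − 14.55 = 81.85 dB.
Σ 10^(L/10) = 1.599e+08 → L_total = 10·log₁₀(1.599e+08) = 82.04 dB.

82 dB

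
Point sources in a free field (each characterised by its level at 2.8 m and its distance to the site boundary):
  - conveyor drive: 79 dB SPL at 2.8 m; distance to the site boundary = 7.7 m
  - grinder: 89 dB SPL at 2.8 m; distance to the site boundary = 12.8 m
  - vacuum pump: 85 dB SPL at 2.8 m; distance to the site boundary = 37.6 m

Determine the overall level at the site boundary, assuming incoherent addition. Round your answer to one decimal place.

77.0 dB SPL

Apply inverse-square spreading to bring every level to the receiver, then sum 10^(L/10).
conveyor drive: 79 − 20·log₁₀(7.7/2.8) = 79 − 8.79 = 70.21 dB SPL.
grinder: 89 − 20·log₁₀(12.8/2.8) = 89 − 13.20 = 75.80 dB SPL.
vacuum pump: 85 − 20·log₁₀(37.6/2.8) = 85 − 22.56 = 62.44 dB SPL.
Σ 10^(L/10) = 5.027e+07 → L_total = 10·log₁₀(5.027e+07) = 77.01 dB SPL.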